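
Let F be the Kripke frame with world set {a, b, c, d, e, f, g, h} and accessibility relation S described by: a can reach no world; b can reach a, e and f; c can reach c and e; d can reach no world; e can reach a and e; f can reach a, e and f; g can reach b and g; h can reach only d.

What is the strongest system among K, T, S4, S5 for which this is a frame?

Reflexive (axiom T): no — a is not related to itself.
Transitive (axiom 4): no — c S e and e S a, but not c S a.
Euclidean (axiom 5): no — b S a and b S e, but not a S e.
So F validates K; T would additionally require S to be reflexive. The strongest is K.

K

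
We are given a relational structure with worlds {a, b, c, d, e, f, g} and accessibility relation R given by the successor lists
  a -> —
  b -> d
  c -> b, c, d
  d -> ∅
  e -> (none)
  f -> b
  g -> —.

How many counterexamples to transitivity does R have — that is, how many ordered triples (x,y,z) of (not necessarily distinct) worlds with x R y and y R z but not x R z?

1

Enumerating: (f,b,d).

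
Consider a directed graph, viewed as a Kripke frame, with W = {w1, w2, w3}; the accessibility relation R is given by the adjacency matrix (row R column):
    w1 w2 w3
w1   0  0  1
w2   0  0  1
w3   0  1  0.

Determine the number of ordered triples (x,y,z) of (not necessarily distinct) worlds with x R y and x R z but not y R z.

3

Enumerating: (w1,w3,w3), (w2,w3,w3), (w3,w2,w2).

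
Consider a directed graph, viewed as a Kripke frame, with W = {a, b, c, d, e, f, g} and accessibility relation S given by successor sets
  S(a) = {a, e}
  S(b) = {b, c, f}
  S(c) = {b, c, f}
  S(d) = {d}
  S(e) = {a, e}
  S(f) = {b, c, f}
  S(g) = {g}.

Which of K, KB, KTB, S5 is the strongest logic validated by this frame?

Symmetric (axiom B): yes — every pair in S has its reverse in S.
Reflexive (axiom T): yes — every world is S-related to itself.
Euclidean (axiom 5): yes — any two successors of a common world are S-related.
So F validates K, KB, KTB, S5. The strongest is S5.

S5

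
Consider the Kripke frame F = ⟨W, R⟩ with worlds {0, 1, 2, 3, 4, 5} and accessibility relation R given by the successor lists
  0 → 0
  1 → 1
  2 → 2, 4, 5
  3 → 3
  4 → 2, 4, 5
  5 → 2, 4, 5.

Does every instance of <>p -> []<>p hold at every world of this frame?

Yes

By correspondence theory, 5 is valid on a frame iff R is Euclidean.
Euclidean: yes — any two successors of a common world are R-related.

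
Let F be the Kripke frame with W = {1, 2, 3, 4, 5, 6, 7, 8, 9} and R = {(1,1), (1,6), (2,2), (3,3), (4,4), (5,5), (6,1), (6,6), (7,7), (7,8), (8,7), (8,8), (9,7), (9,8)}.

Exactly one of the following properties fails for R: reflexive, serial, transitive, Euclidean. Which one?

Reflexive: no — 9 is not related to itself.
Serial: yes — every world has a successor (e.g. 1 R 1).
Transitive: yes — every two-step R-path is closed by a direct edge.
Euclidean: yes — any two successors of a common world are R-related.
Only reflexive fails.

reflexive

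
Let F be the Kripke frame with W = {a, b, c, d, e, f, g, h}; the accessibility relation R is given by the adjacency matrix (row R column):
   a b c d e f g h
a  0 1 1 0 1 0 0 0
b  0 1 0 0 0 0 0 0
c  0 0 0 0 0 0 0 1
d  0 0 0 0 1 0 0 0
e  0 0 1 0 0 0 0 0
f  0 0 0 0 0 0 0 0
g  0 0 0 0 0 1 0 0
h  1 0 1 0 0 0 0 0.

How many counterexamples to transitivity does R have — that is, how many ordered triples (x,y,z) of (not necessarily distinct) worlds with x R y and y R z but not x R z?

8

Enumerating: (a,c,h), (c,h,a), (c,h,c), (d,e,c), (e,c,h), (h,a,b), (h,a,e), (h,c,h).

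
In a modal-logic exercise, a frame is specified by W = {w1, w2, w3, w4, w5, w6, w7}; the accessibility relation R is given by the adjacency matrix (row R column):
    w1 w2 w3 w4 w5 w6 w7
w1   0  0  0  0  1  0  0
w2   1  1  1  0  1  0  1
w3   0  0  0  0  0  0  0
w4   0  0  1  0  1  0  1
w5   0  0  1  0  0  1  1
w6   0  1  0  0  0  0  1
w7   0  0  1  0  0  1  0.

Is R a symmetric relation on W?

No

Symmetric: no — w1 R w5 but not w5 R w1.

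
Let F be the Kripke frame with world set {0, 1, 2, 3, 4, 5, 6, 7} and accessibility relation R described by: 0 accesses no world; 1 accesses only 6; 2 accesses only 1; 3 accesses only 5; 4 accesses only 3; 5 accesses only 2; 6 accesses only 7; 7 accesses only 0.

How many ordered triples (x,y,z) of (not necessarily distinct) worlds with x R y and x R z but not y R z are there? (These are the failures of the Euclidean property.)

7

Enumerating: (1,6,6), (2,1,1), (3,5,5), (4,3,3), (5,2,2), (6,7,7), (7,0,0).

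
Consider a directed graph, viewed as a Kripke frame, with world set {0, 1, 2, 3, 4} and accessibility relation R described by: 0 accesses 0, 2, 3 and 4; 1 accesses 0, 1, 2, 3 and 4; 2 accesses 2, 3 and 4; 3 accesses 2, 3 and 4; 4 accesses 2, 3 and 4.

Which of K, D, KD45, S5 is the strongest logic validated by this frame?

D

Serial (axiom D): yes — every world has a successor (e.g. 0 R 0).
Euclidean (axiom 5): no — 1 R 2 and 1 R 0, but not 2 R 0.
Transitive (axiom 4): yes — every two-step R-path is closed by a direct edge.
Reflexive (axiom T): yes — every world is R-related to itself.
So F validates K, D; KD45 would additionally require R to be Euclidean. The strongest is D.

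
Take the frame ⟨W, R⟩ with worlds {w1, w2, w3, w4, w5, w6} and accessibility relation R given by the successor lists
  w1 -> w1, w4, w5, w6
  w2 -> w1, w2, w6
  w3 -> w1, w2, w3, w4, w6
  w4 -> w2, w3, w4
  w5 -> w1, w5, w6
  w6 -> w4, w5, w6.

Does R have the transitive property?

No

Transitive: no — w1 R w4 and w4 R w2, but not w1 R w2.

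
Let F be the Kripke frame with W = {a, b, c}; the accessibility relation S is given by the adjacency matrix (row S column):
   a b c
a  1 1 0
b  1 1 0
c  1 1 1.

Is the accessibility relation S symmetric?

Symmetric: no — c S a but not a S c.

No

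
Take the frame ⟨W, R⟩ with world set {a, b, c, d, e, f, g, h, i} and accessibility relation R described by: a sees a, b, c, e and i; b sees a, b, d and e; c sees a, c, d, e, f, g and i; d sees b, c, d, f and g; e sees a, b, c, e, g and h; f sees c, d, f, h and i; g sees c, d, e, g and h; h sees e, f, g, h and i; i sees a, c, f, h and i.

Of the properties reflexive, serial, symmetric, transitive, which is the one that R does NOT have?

Reflexive: yes — every world is R-related to itself.
Serial: yes — every world has a successor (e.g. a R a).
Symmetric: yes — every pair in R has its reverse in R.
Transitive: no — a R b and b R d, but not a R d.
Only transitive fails.

transitive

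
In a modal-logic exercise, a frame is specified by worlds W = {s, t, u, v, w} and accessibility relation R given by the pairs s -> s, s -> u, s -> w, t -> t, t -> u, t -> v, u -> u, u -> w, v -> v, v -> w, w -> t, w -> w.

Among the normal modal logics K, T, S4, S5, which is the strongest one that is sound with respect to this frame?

T

Reflexive (axiom T): yes — every world is R-related to itself.
Transitive (axiom 4): no — s R w and w R t, but not s R t.
Euclidean (axiom 5): no — s R w and s R u, but not w R u.
So F validates K, T; S4 would additionally require R to be transitive. The strongest is T.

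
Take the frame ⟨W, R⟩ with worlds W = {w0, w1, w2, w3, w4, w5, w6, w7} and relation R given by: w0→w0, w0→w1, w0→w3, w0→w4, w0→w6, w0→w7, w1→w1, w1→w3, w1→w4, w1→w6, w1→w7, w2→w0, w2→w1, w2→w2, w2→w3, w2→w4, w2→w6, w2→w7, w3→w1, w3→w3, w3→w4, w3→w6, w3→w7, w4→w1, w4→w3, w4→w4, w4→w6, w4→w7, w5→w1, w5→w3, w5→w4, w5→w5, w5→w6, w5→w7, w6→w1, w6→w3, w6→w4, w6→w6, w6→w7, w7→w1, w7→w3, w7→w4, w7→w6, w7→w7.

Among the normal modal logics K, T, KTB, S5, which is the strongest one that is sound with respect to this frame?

Reflexive (axiom T): yes — every world is R-related to itself.
Symmetric (axiom B): no — w0 R w1 but not w1 R w0.
Euclidean (axiom 5): no — w2 R w1 and w2 R w0, but not w1 R w0.
So F validates K, T; KTB would additionally require R to be symmetric. The strongest is T.

T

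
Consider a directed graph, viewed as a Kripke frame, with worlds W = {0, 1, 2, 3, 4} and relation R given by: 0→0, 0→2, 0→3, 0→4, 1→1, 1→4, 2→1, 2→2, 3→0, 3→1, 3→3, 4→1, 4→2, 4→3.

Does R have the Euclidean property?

Euclidean: no — 0 R 2 and 0 R 3, but not 2 R 3.

No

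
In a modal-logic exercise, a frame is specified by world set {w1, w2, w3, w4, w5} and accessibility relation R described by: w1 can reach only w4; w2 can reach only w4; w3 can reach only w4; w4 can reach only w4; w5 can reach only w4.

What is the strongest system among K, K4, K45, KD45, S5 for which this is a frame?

KD45

Transitive (axiom 4): yes — every two-step R-path is closed by a direct edge.
Euclidean (axiom 5): yes — any two successors of a common world are R-related.
Serial (axiom D): yes — every world has a successor (e.g. w1 R w4).
Reflexive (axiom T): no — w1 is not related to itself.
So F validates K, K4, K45, KD45; S5 would additionally require R to be reflexive. The strongest is KD45.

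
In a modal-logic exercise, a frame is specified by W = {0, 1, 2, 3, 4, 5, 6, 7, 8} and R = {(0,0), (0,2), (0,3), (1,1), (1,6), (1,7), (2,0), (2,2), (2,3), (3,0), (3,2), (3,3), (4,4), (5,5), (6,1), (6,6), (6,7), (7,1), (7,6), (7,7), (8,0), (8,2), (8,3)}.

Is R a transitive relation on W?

Yes

Transitive: yes — every two-step R-path is closed by a direct edge.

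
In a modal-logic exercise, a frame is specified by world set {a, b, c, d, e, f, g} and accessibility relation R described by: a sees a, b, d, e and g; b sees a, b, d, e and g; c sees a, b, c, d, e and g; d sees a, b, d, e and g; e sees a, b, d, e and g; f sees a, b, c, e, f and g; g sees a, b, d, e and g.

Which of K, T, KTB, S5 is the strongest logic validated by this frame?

Reflexive (axiom T): yes — every world is R-related to itself.
Symmetric (axiom B): no — c R a but not a R c.
Euclidean (axiom 5): no — f R a and f R c, but not a R c.
So F validates K, T; KTB would additionally require R to be symmetric. The strongest is T.

T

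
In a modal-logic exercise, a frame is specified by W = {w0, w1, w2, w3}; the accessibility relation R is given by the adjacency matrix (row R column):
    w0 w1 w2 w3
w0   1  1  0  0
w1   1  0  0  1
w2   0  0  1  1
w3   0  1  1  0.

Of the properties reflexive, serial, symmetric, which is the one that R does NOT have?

Reflexive: no — w1 is not related to itself.
Serial: yes — every world has a successor (e.g. w0 R w0).
Symmetric: yes — every pair in R has its reverse in R.
Only reflexive fails.

reflexive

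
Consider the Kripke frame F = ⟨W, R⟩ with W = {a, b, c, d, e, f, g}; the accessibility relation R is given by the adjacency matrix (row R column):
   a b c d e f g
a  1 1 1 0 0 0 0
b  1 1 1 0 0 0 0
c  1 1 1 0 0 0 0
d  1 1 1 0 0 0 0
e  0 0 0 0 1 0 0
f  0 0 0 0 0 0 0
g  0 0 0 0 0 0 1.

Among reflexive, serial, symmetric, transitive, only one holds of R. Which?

Reflexive: no — d is not related to itself.
Serial: no — f has no R-successor.
Symmetric: no — d R a but not a R d.
Transitive: yes — every two-step R-path is closed by a direct edge.
Only transitive holds.

transitive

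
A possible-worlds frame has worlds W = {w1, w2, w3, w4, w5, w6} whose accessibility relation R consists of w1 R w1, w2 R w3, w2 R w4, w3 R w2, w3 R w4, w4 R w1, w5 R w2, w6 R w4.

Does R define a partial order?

Reflexive: no — w2 is not related to itself.
Transitive: no — w2 R w4 and w4 R w1, but not w2 R w1.
Antisymmetric: no — w2 R w3 and w3 R w2 with w2 ≠ w3.
So R is not a partial order.

No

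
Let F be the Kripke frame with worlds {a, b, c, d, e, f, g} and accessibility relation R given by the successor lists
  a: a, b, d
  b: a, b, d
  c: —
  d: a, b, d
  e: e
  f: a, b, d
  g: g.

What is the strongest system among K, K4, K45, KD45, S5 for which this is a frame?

K45

Transitive (axiom 4): yes — every two-step R-path is closed by a direct edge.
Euclidean (axiom 5): yes — any two successors of a common world are R-related.
Serial (axiom D): no — c has no R-successor.
Reflexive (axiom T): no — c is not related to itself.
So F validates K, K4, K45; KD45 would additionally require R to be serial. The strongest is K45.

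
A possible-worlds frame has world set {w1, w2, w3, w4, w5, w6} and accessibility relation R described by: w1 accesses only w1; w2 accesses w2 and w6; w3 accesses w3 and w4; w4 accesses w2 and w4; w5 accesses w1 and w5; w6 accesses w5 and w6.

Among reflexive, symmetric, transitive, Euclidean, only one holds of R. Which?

reflexive

Reflexive: yes — every world is R-related to itself.
Symmetric: no — w2 R w6 but not w6 R w2.
Transitive: no — w2 R w6 and w6 R w5, but not w2 R w5.
Euclidean: no — w2 R w6 and w2 R w2, but not w6 R w2.
Only reflexive holds.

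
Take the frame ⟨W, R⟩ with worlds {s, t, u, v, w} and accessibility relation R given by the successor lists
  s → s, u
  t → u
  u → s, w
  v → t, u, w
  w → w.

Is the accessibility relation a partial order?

No

Reflexive: no — t is not related to itself.
Transitive: no — s R u and u R w, but not s R w.
Antisymmetric: no — s R u and u R s with s ≠ u.
So R is not a partial order.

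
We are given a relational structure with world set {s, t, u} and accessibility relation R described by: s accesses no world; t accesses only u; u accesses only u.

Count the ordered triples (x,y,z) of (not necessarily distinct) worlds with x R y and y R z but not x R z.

R is transitive; there are no such tuples.

0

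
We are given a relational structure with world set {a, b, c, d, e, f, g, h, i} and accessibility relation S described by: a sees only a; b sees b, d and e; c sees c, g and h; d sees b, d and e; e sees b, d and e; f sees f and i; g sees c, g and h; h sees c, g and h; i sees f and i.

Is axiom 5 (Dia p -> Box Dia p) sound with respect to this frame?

Yes

By correspondence theory, 5 is valid on a frame iff S is Euclidean.
Euclidean: yes — any two successors of a common world are S-related.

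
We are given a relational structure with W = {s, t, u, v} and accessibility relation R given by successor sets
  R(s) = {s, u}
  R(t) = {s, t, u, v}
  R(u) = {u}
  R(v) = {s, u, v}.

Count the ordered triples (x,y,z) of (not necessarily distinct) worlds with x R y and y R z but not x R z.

0

R is transitive; there are no such tuples.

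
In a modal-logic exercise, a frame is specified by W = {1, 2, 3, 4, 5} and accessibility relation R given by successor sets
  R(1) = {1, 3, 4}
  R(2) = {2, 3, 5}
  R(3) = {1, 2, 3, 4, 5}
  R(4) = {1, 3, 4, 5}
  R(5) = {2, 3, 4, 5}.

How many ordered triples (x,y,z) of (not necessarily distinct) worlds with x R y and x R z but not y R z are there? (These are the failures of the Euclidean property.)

10

Enumerating: (3,1,2), (3,1,5), (3,2,1), (3,2,4), (3,4,2), (3,5,1), (4,1,5), (4,5,1), (5,2,4), (5,4,2).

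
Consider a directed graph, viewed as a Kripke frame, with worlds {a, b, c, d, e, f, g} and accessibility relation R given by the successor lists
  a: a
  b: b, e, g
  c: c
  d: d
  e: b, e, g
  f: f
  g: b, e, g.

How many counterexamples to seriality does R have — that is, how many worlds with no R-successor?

R is serial; there are no such worlds.

0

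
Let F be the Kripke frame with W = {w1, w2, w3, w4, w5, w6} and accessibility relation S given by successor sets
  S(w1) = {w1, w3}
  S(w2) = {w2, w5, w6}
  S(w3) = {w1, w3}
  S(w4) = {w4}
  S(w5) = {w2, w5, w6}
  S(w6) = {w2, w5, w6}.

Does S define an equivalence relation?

Reflexive: yes — every world is S-related to itself.
Symmetric: yes — every pair in S has its reverse in S.
Transitive: yes — every two-step S-path is closed by a direct edge.
So S is an equivalence relation.

Yes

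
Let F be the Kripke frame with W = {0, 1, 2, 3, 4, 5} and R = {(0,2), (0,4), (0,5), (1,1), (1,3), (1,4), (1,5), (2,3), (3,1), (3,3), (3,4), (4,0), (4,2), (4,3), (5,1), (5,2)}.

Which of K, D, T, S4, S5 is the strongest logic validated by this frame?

Serial (axiom D): yes — every world has a successor (e.g. 0 R 2).
Reflexive (axiom T): no — 0 is not related to itself.
Transitive (axiom 4): no — 0 R 2 and 2 R 3, but not 0 R 3.
Euclidean (axiom 5): no — 0 R 2 and 0 R 4, but not 2 R 4.
So F validates K, D; T would additionally require R to be reflexive. The strongest is D.

D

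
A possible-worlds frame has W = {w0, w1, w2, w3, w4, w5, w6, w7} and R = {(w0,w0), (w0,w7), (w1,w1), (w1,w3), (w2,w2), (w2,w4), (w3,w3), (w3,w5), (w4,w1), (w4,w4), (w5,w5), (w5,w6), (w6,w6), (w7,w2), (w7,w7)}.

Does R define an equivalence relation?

Reflexive: yes — every world is R-related to itself.
Symmetric: no — w0 R w7 but not w7 R w0.
Transitive: no — w0 R w7 and w7 R w2, but not w0 R w2.
So R is not an equivalence relation.

No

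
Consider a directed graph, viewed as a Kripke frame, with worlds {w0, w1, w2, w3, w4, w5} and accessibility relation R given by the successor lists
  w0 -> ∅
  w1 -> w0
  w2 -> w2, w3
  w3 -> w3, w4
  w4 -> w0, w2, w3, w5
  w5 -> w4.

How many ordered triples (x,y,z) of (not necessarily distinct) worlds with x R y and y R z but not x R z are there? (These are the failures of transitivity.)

10

Enumerating: (w2,w3,w4), (w3,w4,w0), (w3,w4,w2), (w3,w4,w5), (w4,w3,w4), (w4,w5,w4), (w5,w4,w0), (w5,w4,w2), (w5,w4,w3), (w5,w4,w5).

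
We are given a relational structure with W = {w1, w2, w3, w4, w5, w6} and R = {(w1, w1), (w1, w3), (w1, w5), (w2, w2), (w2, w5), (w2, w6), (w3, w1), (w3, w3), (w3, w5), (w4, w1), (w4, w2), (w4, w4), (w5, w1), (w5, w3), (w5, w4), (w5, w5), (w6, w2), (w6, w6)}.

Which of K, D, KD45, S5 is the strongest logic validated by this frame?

Serial (axiom D): yes — every world has a successor (e.g. w1 R w1).
Euclidean (axiom 5): no — w2 R w5 and w2 R w6, but not w5 R w6.
Transitive (axiom 4): no — w1 R w5 and w5 R w4, but not w1 R w4.
Reflexive (axiom T): yes — every world is R-related to itself.
So F validates K, D; KD45 would additionally require R to be Euclidean and transitive. The strongest is D.

D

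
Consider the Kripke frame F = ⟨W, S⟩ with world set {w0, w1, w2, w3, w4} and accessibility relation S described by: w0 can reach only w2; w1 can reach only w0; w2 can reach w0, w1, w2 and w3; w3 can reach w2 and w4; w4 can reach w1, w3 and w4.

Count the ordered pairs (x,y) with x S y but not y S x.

3

Enumerating: (w1,w0), (w2,w1), (w4,w1).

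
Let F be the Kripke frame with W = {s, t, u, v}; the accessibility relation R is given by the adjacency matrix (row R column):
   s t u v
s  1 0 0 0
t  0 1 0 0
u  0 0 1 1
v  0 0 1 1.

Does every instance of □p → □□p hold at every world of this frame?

By correspondence theory, 4 is valid on a frame iff R is transitive.
Transitive: yes — every two-step R-path is closed by a direct edge.

Yes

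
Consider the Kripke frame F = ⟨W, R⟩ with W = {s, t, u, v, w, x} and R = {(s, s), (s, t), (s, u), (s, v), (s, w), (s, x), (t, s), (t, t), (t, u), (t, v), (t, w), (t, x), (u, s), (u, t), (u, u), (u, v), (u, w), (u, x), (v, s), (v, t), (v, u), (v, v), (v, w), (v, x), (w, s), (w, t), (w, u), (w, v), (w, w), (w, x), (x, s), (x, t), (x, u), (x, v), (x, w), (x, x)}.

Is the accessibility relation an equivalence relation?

Yes

Reflexive: yes — every world is R-related to itself.
Symmetric: yes — every pair in R has its reverse in R.
Transitive: yes — every two-step R-path is closed by a direct edge.
So R is an equivalence relation.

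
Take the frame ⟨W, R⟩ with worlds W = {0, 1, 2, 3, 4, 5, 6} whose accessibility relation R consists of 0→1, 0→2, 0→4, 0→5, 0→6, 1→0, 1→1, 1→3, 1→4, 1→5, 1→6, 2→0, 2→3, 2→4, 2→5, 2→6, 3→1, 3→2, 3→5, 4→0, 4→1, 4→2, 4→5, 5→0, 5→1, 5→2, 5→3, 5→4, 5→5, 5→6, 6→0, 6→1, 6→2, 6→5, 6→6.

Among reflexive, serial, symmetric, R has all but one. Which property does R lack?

reflexive

Reflexive: no — 0 is not related to itself.
Serial: yes — every world has a successor (e.g. 0 R 1).
Symmetric: yes — every pair in R has its reverse in R.
Only reflexive fails.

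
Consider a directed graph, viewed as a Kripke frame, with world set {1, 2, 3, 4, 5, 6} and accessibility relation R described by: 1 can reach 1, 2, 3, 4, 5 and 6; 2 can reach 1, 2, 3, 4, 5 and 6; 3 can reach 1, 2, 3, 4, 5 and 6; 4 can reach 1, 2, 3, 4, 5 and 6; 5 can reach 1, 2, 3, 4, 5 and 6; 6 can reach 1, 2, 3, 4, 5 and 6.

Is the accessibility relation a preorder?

Yes

Reflexive: yes — every world is R-related to itself.
Transitive: yes — every two-step R-path is closed by a direct edge.
So R is a preorder.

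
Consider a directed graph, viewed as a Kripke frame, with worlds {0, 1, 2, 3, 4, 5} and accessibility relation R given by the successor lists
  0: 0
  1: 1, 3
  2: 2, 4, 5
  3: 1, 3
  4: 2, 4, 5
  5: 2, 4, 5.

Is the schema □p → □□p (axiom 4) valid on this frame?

Yes

The schema 4 characterises exactly the transitive frames.
Transitive: yes — every two-step R-path is closed by a direct edge.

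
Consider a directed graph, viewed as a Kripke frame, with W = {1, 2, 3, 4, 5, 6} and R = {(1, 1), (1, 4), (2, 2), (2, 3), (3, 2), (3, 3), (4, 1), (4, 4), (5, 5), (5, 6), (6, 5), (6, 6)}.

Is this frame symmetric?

Symmetric: yes — every pair in R has its reverse in R.

Yes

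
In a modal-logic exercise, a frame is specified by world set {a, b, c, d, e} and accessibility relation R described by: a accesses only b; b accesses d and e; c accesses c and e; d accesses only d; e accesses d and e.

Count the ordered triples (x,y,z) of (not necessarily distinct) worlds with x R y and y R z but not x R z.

Enumerating: (a,b,d), (a,b,e), (c,e,d).

3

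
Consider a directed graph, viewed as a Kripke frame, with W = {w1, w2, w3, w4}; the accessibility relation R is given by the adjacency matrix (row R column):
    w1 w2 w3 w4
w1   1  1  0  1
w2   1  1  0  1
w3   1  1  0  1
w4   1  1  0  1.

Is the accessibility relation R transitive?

Yes

Transitive: yes — every two-step R-path is closed by a direct edge.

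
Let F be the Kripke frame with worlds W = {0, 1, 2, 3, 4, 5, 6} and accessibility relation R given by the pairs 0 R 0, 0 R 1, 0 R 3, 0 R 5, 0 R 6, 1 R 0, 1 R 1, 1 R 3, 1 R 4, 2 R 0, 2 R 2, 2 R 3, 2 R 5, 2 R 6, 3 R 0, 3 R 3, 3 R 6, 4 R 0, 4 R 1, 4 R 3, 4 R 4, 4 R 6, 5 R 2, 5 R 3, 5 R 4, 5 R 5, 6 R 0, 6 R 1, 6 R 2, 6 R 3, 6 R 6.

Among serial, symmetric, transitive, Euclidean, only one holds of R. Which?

serial

Serial: yes — every world has a successor (e.g. 0 R 0).
Symmetric: no — 0 R 5 but not 5 R 0.
Transitive: no — 0 R 1 and 1 R 4, but not 0 R 4.
Euclidean: no — 0 R 1 and 0 R 5, but not 1 R 5.
Only serial holds.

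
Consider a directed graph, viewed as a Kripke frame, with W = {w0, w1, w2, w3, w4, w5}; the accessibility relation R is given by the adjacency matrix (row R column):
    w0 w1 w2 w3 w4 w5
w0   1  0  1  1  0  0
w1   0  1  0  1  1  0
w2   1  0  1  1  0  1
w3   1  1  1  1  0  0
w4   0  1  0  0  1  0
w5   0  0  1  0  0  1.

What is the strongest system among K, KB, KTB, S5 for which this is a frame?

KTB

Symmetric (axiom B): yes — every pair in R has its reverse in R.
Reflexive (axiom T): yes — every world is R-related to itself.
Euclidean (axiom 5): no — w1 R w3 and w1 R w4, but not w3 R w4.
So F validates K, KB, KTB; S5 would additionally require R to be Euclidean. The strongest is KTB.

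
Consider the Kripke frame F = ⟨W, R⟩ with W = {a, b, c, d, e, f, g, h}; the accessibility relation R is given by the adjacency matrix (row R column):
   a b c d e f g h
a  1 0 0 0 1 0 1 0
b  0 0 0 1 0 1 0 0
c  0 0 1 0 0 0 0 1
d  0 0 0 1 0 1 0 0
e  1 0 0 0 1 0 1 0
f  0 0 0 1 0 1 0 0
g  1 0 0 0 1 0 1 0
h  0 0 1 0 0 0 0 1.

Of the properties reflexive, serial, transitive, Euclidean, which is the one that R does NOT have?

reflexive

Reflexive: no — b is not related to itself.
Serial: yes — every world has a successor (e.g. a R a).
Transitive: yes — every two-step R-path is closed by a direct edge.
Euclidean: yes — any two successors of a common world are R-related.
Only reflexive fails.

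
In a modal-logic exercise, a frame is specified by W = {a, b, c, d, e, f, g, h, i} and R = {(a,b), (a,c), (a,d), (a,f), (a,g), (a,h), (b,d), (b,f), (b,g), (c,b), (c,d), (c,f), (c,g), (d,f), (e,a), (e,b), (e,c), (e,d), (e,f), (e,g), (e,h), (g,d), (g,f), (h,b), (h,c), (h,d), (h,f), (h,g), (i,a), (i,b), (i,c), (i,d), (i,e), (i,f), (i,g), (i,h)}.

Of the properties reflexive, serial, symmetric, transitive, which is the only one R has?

Reflexive: no — a is not related to itself.
Serial: no — f has no R-successor.
Symmetric: no — a R b but not b R a.
Transitive: yes — every two-step R-path is closed by a direct edge.
Only transitive holds.

transitive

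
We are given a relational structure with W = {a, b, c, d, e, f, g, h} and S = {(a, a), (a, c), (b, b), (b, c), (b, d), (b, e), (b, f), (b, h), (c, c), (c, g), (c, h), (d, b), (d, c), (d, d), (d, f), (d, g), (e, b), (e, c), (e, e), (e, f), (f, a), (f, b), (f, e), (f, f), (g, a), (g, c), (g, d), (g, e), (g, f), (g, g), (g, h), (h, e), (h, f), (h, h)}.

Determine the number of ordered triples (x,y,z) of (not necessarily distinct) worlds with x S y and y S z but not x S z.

36

Enumerating: (a,c,g), (a,c,h), (b,c,g), (b,d,g), (b,f,a), (c,g,a), (c,g,d), (c,g,e), (c,g,f), (c,h,e), (c,h,f), (d,b,e), … and 24 more.
Total: 36.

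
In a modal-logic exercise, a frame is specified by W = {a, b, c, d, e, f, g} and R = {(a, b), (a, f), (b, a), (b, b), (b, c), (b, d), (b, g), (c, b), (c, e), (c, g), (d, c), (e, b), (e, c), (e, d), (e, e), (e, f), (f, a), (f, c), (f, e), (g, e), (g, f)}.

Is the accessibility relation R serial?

Yes

Serial: yes — every world has a successor (e.g. a R b).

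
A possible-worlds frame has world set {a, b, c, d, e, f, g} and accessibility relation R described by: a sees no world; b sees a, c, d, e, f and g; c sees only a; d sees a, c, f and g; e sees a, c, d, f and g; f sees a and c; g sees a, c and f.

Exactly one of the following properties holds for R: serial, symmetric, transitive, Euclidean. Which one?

transitive

Serial: no — a has no R-successor.
Symmetric: no — b R a but not a R b.
Transitive: yes — every two-step R-path is closed by a direct edge.
Euclidean: no — b R a and b R c, but not a R c.
Only transitive holds.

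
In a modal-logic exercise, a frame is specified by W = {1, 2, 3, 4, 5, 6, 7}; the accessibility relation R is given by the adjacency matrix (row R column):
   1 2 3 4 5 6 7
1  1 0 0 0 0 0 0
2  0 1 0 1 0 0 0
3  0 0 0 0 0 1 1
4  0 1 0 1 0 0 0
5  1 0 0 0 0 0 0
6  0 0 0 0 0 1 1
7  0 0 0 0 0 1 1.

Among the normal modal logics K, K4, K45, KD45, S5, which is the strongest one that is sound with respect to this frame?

Transitive (axiom 4): yes — every two-step R-path is closed by a direct edge.
Euclidean (axiom 5): yes — any two successors of a common world are R-related.
Serial (axiom D): yes — every world has a successor (e.g. 1 R 1).
Reflexive (axiom T): no — 3 is not related to itself.
So F validates K, K4, K45, KD45; S5 would additionally require R to be reflexive. The strongest is KD45.

KD45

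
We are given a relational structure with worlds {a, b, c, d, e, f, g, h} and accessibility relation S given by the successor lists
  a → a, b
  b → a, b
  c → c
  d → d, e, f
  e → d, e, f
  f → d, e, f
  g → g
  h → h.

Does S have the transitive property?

Yes

Transitive: yes — every two-step S-path is closed by a direct edge.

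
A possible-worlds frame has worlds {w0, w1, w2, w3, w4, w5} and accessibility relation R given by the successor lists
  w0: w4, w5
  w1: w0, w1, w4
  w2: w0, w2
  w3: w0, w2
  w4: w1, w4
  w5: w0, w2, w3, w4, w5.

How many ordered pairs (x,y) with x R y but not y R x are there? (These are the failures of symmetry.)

Enumerating: (w0,w4), (w1,w0), (w2,w0), (w3,w0), (w3,w2), (w5,w2), (w5,w3), (w5,w4).

8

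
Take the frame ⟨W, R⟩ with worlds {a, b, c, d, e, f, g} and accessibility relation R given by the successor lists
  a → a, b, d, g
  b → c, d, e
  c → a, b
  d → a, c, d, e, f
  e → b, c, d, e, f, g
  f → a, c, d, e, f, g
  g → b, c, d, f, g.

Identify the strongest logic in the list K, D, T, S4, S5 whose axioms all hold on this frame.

Serial (axiom D): yes — every world has a successor (e.g. a R a).
Reflexive (axiom T): no — b is not related to itself.
Transitive (axiom 4): no — a R b and b R c, but not a R c.
Euclidean (axiom 5): no — a R b and a R g, but not b R g.
So F validates K, D; T would additionally require R to be reflexive. The strongest is D.

D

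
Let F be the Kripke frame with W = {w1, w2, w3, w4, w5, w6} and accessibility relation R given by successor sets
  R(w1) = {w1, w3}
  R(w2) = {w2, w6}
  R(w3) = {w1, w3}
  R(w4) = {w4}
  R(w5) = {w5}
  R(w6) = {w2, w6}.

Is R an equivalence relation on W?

Yes

Reflexive: yes — every world is R-related to itself.
Symmetric: yes — every pair in R has its reverse in R.
Transitive: yes — every two-step R-path is closed by a direct edge.
So R is an equivalence relation.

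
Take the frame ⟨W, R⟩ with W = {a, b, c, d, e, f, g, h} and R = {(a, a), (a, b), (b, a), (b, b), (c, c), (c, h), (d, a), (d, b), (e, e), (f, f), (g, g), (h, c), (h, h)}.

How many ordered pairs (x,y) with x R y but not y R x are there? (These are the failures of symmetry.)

2

Enumerating: (d,a), (d,b).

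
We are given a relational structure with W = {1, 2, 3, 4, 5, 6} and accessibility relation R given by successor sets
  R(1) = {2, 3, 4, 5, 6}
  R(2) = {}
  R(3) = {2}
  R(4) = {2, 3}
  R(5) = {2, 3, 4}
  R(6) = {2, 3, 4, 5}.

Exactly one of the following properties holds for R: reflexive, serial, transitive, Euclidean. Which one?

transitive

Reflexive: no — 1 is not related to itself.
Serial: no — 2 has no R-successor.
Transitive: yes — every two-step R-path is closed by a direct edge.
Euclidean: no — 1 R 2 and 1 R 3, but not 2 R 3.
Only transitive holds.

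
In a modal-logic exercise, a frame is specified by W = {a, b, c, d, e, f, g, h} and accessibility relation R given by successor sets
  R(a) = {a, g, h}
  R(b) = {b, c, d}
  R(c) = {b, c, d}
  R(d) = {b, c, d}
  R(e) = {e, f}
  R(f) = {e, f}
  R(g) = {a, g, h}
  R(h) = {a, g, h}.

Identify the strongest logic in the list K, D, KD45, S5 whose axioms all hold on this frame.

S5

Serial (axiom D): yes — every world has a successor (e.g. a R a).
Euclidean (axiom 5): yes — any two successors of a common world are R-related.
Transitive (axiom 4): yes — every two-step R-path is closed by a direct edge.
Reflexive (axiom T): yes — every world is R-related to itself.
So F validates K, D, KD45, S5. The strongest is S5.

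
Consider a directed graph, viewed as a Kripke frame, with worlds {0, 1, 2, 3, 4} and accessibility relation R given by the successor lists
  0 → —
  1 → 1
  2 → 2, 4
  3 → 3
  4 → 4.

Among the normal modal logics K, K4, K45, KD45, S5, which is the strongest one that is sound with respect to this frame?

K4

Transitive (axiom 4): yes — every two-step R-path is closed by a direct edge.
Euclidean (axiom 5): no — 2 R 4 and 2 R 2, but not 4 R 2.
Serial (axiom D): no — 0 has no R-successor.
Reflexive (axiom T): no — 0 is not related to itself.
So F validates K, K4; K45 would additionally require R to be Euclidean. The strongest is K4.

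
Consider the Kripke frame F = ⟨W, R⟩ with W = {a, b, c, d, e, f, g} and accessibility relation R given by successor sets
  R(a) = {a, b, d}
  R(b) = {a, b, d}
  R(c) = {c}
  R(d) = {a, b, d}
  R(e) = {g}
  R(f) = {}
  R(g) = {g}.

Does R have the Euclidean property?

Yes

Euclidean: yes — any two successors of a common world are R-related.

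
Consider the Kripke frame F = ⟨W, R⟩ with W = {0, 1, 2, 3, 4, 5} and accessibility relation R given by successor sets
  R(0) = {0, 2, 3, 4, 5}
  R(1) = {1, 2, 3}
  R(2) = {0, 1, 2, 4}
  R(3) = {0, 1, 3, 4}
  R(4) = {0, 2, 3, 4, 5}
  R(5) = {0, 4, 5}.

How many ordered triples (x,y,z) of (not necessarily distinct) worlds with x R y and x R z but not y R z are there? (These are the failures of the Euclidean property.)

Enumerating: (0,2,3), (0,2,5), (0,3,2), (0,3,5), (0,5,2), (0,5,3), (1,2,3), (1,3,2), (2,0,1), (2,1,0), (2,1,4), (2,4,1), … and 10 more.
Total: 22.

22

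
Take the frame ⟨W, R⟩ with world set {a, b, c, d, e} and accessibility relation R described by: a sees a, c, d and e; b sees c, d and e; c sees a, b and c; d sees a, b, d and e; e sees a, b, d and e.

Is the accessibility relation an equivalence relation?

Reflexive: no — b is not related to itself.
Symmetric: yes — every pair in R has its reverse in R.
Transitive: no — a R c and c R b, but not a R b.
So R is not an equivalence relation.

No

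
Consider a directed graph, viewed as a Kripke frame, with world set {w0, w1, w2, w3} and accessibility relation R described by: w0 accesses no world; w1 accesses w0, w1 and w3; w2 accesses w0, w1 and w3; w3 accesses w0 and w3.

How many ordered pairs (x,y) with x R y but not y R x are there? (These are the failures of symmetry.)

Enumerating: (w1,w0), (w1,w3), (w2,w0), (w2,w1), (w2,w3), (w3,w0).

6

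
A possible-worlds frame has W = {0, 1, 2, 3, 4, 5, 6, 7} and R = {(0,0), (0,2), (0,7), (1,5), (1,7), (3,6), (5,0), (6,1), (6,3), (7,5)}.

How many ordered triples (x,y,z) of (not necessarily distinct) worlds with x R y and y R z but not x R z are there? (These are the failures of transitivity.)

10

Enumerating: (0,7,5), (1,5,0), (3,6,1), (3,6,3), (5,0,2), (5,0,7), (6,1,5), (6,1,7), (6,3,6), (7,5,0).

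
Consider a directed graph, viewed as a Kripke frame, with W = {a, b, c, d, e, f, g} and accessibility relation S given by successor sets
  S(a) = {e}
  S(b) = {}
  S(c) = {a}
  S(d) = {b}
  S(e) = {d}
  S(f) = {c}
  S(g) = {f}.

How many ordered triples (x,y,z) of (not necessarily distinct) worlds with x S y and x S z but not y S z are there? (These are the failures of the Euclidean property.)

6

Enumerating: (a,e,e), (c,a,a), (d,b,b), (e,d,d), (f,c,c), (g,f,f).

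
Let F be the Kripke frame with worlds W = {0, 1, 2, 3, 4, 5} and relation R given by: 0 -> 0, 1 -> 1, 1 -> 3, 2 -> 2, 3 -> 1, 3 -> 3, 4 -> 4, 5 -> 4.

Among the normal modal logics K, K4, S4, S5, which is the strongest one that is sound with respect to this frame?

K4

Transitive (axiom 4): yes — every two-step R-path is closed by a direct edge.
Reflexive (axiom T): no — 5 is not related to itself.
Euclidean (axiom 5): yes — any two successors of a common world are R-related.
So F validates K, K4; S4 would additionally require R to be reflexive. The strongest is K4.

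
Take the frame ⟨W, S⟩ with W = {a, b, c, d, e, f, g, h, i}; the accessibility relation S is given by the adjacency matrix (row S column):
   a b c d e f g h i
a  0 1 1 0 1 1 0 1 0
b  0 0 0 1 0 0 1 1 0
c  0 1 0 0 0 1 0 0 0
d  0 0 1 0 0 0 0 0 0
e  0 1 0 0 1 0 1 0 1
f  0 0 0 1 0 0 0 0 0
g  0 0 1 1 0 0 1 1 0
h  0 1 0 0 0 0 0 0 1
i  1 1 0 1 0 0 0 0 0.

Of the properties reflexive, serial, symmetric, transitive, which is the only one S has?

Reflexive: no — a is not related to itself.
Serial: yes — every world has a successor (e.g. a S b).
Symmetric: no — a S b but not b S a.
Transitive: no — a S b and b S d, but not a S d.
Only serial holds.

serial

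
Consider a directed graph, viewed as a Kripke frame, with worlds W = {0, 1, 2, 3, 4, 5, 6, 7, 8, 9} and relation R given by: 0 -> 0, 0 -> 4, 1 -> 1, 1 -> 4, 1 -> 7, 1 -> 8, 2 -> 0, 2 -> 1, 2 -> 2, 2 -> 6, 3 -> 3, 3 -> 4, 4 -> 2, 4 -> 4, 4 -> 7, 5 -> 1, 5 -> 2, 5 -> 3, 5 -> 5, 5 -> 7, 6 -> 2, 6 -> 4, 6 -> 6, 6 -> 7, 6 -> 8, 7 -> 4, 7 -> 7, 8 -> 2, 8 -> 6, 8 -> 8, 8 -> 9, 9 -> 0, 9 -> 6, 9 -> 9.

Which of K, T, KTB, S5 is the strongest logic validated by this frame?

Reflexive (axiom T): yes — every world is R-related to itself.
Symmetric (axiom B): no — 0 R 4 but not 4 R 0.
Euclidean (axiom 5): no — 1 R 4 and 1 R 8, but not 4 R 8.
So F validates K, T; KTB would additionally require R to be symmetric. The strongest is T.

T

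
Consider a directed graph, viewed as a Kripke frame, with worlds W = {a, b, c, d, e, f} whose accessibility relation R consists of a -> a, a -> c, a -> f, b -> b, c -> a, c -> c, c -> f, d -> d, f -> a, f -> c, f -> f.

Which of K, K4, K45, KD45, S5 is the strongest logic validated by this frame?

Transitive (axiom 4): yes — every two-step R-path is closed by a direct edge.
Euclidean (axiom 5): yes — any two successors of a common world are R-related.
Serial (axiom D): no — e has no R-successor.
Reflexive (axiom T): no — e is not related to itself.
So F validates K, K4, K45; KD45 would additionally require R to be serial. The strongest is K45.

K45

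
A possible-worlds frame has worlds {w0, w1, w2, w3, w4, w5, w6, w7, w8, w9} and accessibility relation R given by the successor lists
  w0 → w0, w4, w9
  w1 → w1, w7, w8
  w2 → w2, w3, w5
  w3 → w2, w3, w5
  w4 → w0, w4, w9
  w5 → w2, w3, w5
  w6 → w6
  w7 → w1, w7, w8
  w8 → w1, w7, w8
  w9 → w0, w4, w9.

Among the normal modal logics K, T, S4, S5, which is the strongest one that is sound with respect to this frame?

S5

Reflexive (axiom T): yes — every world is R-related to itself.
Transitive (axiom 4): yes — every two-step R-path is closed by a direct edge.
Euclidean (axiom 5): yes — any two successors of a common world are R-related.
So F validates K, T, S4, S5. The strongest is S5.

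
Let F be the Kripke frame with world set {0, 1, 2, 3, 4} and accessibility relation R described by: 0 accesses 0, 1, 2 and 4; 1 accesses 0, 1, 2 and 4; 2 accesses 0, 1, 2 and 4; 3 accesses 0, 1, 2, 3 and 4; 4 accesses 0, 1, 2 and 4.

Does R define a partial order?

No

Reflexive: yes — every world is R-related to itself.
Transitive: yes — every two-step R-path is closed by a direct edge.
Antisymmetric: no — 0 R 1 and 1 R 0 with 0 ≠ 1.
So R is not a partial order.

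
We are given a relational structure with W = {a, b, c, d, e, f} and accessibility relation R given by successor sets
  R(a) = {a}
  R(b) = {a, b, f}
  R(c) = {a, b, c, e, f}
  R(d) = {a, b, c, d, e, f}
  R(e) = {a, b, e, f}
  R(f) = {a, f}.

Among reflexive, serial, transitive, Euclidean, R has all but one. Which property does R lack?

Euclidean

Reflexive: yes — every world is R-related to itself.
Serial: yes — every world has a successor (e.g. a R a).
Transitive: yes — every two-step R-path is closed by a direct edge.
Euclidean: no — b R a and b R f, but not a R f.
Only Euclidean fails.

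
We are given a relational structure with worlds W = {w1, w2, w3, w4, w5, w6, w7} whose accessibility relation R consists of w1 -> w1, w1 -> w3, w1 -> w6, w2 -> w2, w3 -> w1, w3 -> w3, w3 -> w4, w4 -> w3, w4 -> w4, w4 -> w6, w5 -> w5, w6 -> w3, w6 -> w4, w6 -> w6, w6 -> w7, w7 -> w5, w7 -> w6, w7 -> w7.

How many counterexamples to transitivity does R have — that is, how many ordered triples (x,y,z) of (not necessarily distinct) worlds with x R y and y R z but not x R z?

11

Enumerating: (w1,w3,w4), (w1,w6,w4), (w1,w6,w7), (w3,w1,w6), (w3,w4,w6), (w4,w3,w1), (w4,w6,w7), (w6,w3,w1), (w6,w7,w5), (w7,w6,w3), (w7,w6,w4).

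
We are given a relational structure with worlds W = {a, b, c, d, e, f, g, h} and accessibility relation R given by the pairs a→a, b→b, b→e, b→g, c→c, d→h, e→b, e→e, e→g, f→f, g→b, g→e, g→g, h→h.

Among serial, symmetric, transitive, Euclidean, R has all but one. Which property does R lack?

symmetric

Serial: yes — every world has a successor (e.g. a R a).
Symmetric: no — d R h but not h R d.
Transitive: yes — every two-step R-path is closed by a direct edge.
Euclidean: yes — any two successors of a common world are R-related.
Only symmetric fails.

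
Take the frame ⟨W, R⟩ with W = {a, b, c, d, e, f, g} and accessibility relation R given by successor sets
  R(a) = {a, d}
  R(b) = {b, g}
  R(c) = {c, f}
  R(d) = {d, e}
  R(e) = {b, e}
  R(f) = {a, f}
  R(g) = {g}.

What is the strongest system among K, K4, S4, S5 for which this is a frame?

Transitive (axiom 4): no — a R d and d R e, but not a R e.
Reflexive (axiom T): yes — every world is R-related to itself.
Euclidean (axiom 5): no — a R d and a R a, but not d R a.
So F validates K; K4 would additionally require R to be transitive. The strongest is K.

K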